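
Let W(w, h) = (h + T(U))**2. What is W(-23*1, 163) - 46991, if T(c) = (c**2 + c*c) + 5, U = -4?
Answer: -6991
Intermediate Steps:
T(c) = 5 + 2*c**2 (T(c) = (c**2 + c**2) + 5 = 2*c**2 + 5 = 5 + 2*c**2)
W(w, h) = (37 + h)**2 (W(w, h) = (h + (5 + 2*(-4)**2))**2 = (h + (5 + 2*16))**2 = (h + (5 + 32))**2 = (h + 37)**2 = (37 + h)**2)
W(-23*1, 163) - 46991 = (37 + 163)**2 - 46991 = 200**2 - 46991 = 40000 - 46991 = -6991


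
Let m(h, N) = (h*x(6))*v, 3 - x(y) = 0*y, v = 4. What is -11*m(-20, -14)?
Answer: 2640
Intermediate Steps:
x(y) = 3 (x(y) = 3 - 0*y = 3 - 1*0 = 3 + 0 = 3)
m(h, N) = 12*h (m(h, N) = (h*3)*4 = (3*h)*4 = 12*h)
-11*m(-20, -14) = -132*(-20) = -11*(-240) = 2640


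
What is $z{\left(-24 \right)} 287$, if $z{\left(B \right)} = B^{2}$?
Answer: $165312$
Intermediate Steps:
$z{\left(-24 \right)} 287 = \left(-24\right)^{2} \cdot 287 = 576 \cdot 287 = 165312$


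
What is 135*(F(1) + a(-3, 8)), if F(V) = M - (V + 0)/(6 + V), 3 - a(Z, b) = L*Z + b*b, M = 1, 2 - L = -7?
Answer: -31320/7 ≈ -4474.3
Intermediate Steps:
L = 9 (L = 2 - 1*(-7) = 2 + 7 = 9)
a(Z, b) = 3 - b² - 9*Z (a(Z, b) = 3 - (9*Z + b*b) = 3 - (9*Z + b²) = 3 - (b² + 9*Z) = 3 + (-b² - 9*Z) = 3 - b² - 9*Z)
F(V) = 1 - V/(6 + V) (F(V) = 1 - (V + 0)/(6 + V) = 1 - V/(6 + V))
135*(F(1) + a(-3, 8)) = 135*(6/(6 + 1) + (3 - 1*8² - 9*(-3))) = 135*(6/7 + (3 - 1*64 + 27)) = 135*(6*(⅐) + (3 - 64 + 27)) = 135*(6/7 - 34) = 135*(-232/7) = -31320/7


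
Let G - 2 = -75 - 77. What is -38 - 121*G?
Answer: 18112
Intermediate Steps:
G = -150 (G = 2 + (-75 - 77) = 2 - 152 = -150)
-38 - 121*G = -38 - 121*(-150) = -38 + 18150 = 18112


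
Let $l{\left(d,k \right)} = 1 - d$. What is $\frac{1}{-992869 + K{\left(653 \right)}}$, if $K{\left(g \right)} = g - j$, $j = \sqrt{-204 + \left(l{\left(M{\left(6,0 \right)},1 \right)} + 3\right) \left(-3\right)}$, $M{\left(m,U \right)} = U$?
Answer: $\frac{i}{2 \left(- 496108 i + 3 \sqrt{6}\right)} \approx -1.0078 \cdot 10^{-6} + 1.4928 \cdot 10^{-11} i$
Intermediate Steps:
$j = 6 i \sqrt{6}$ ($j = \sqrt{-204 + \left(\left(1 - 0\right) + 3\right) \left(-3\right)} = \sqrt{-204 + \left(\left(1 + 0\right) + 3\right) \left(-3\right)} = \sqrt{-204 + \left(1 + 3\right) \left(-3\right)} = \sqrt{-204 + 4 \left(-3\right)} = \sqrt{-204 - 12} = \sqrt{-216} = 6 i \sqrt{6} \approx 14.697 i$)
$K{\left(g \right)} = g - 6 i \sqrt{6}$
$\frac{1}{-992869 + K{\left(653 \right)}} = \frac{1}{-992869 + \left(653 - 6 i \sqrt{6}\right)} = \frac{1}{-992216 - 6 i \sqrt{6}}$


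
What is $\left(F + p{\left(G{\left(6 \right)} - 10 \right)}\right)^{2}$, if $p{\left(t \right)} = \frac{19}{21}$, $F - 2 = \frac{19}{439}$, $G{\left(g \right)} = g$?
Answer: $\frac{738643684}{84989961} \approx 8.6909$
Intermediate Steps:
$F = \frac{897}{439}$ ($F = 2 + \frac{19}{439} = \frac{897}{439} \approx 2.0433$)
$p{\left(t \right)} = \frac{19}{21}$ ($p{\left(t \right)} = 19 \cdot \frac{1}{21} = \frac{19}{21}$)
$\left(F + p{\left(G{\left(6 \right)} - 10 \right)}\right)^{2} = \left(\frac{897}{439} + \frac{19}{21}\right)^{2} = \left(\frac{27178}{9219}\right)^{2} = \frac{738643684}{84989961}$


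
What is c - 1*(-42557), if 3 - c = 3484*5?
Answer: 25140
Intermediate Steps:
c = -17417 (c = 3 - 3484*5 = 3 - 1*17420 = 3 - 17420 = -17417)
c - 1*(-42557) = -17417 - 1*(-42557) = -17417 + 42557 = 25140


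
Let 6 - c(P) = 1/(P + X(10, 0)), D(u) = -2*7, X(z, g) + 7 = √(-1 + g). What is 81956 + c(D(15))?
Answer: 36227225/442 + I/442 ≈ 81962.0 + 0.0022624*I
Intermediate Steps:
X(z, g) = -7 + √(-1 + g)
D(u) = -14
c(P) = 6 - 1/(-7 + I + P) (c(P) = 6 - 1/(P + (-7 + √(-1 + 0))) = 6 - 1/(P + (-7 + √(-1))) = 6 - 1/(P + (-7 + I)) = 6 - 1/(-7 + I + P))
81956 + c(D(15)) = 81956 + (-43 + 6*I + 6*(-14))/(-7 + I - 14) = 81956 + (-43 + 6*I - 84)/(-21 + I) = 81956 + ((-21 - I)/442)*(-127 + 6*I) = 81956 + (-127 + 6*I)*(-21 - I)/442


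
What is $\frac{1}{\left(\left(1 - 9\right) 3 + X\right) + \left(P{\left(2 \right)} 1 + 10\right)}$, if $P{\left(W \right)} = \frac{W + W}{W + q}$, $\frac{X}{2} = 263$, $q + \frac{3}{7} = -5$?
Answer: $\frac{6}{3065} \approx 0.0019576$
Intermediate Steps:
$q = - \frac{38}{7}$ ($q = - \frac{3}{7} - 5 = - \frac{38}{7} \approx -5.4286$)
$X = 526$ ($X = 2 \cdot 263 = 526$)
$P{\left(W \right)} = \frac{2 W}{- \frac{38}{7} + W}$ ($P{\left(W \right)} = \frac{W + W}{W - \frac{38}{7}} = \frac{2 W}{- \frac{38}{7} + W}$)
$\frac{1}{\left(\left(1 - 9\right) 3 + X\right) + \left(P{\left(2 \right)} 1 + 10\right)} = \frac{1}{\left(\left(1 - 9\right) 3 + 526\right) + \left(14 \cdot 2 \frac{1}{-38 + 7 \cdot 2} \cdot 1 + 10\right)} = \frac{1}{\left(\left(-8\right) 3 + 526\right) + \left(14 \cdot 2 \frac{1}{-38 + 14} \cdot 1 + 10\right)} = \frac{1}{\left(-24 + 526\right) + \left(14 \cdot 2 \frac{1}{-24} \cdot 1 + 10\right)} = \frac{1}{502 + \left(14 \cdot 2 \left(- \frac{1}{24}\right) 1 + 10\right)} = \frac{1}{502 + \left(\left(- \frac{7}{6}\right) 1 + 10\right)} = \frac{1}{502 + \left(- \frac{7}{6} + 10\right)} = \frac{1}{502 + \frac{53}{6}} = \frac{1}{\frac{3065}{6}} = \frac{6}{3065}$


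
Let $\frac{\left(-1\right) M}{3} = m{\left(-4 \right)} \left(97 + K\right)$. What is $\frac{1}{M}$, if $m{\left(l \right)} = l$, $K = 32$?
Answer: $\frac{1}{1548} \approx 0.000646$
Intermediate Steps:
$M = 1548$ ($M = - 3 \left(- 4 \left(97 + 32\right)\right) = - 3 \left(\left(-4\right) 129\right) = \left(-3\right) \left(-516\right) = 1548$)
$\frac{1}{M} = \frac{1}{1548}$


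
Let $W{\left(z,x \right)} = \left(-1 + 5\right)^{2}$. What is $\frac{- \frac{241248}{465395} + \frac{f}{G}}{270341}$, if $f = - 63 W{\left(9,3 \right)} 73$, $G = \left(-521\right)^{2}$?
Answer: $- \frac{331329648}{113459947961995} \approx -2.9202 \cdot 10^{-6}$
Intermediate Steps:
$W{\left(z,x \right)} = 16$ ($W{\left(z,x \right)} = 4^{2} = 16$)
$G = 271441$
$f = -73584$ ($f = \left(-63\right) 16 \cdot 73 = \left(-1008\right) 73 = -73584$)
$\frac{- \frac{241248}{465395} + \frac{f}{G}}{270341} = \frac{- \frac{241248}{465395} - \frac{73584}{271441}}{270341} = \left(\left(-241248\right) \frac{1}{465395} - \frac{73584}{271441}\right) \frac{1}{270341} = \left(- \frac{34464}{66485} - \frac{73584}{271441}\right) \frac{1}{270341} = \left(- \frac{14247174864}{18046754885}\right) \frac{1}{270341} = - \frac{331329648}{113459947961995}$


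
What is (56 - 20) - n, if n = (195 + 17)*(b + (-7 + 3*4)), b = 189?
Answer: -41092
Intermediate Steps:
n = 41128 (n = (195 + 17)*(189 + (-7 + 3*4)) = 212*(189 + (-7 + 12)) = 212*(189 + 5) = 212*194 = 41128)
(56 - 20) - n = (56 - 20) - 1*41128 = 36 - 41128 = -41092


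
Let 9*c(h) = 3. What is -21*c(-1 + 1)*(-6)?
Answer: 42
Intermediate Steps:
c(h) = ⅓ (c(h) = (⅑)*3 = ⅓)
-21*c(-1 + 1)*(-6) = -21*⅓*(-6) = -7*(-6) = 42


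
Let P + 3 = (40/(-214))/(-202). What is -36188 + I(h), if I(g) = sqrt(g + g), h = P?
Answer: -36188 + I*sqrt(700531354)/10807 ≈ -36188.0 + 2.4491*I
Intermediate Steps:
P = -32411/10807 (P = -3 + (40/(-214))/(-202) = -3 + (40*(-1/214))*(-1/202) = -3 - 20/107*(-1/202) = -3 + 10/10807 = -32411/10807 ≈ -2.9991)
h = -32411/10807 ≈ -2.9991
I(g) = sqrt(2)*sqrt(g) (I(g) = sqrt(2*g) = sqrt(2)*sqrt(g))
-36188 + I(h) = -36188 + sqrt(2)*sqrt(-32411/10807) = -36188 + sqrt(2)*(I*sqrt(350265677)/10807) = -36188 + I*sqrt(700531354)/10807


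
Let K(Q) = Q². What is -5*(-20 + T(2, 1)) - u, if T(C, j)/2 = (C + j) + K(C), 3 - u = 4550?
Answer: 4577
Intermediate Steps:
u = -4547 (u = 3 - 1*4550 = 3 - 4550 = -4547)
T(C, j) = 2*C + 2*j + 2*C² (T(C, j) = 2*((C + j) + C²) = 2*(C + j + C²) = 2*C + 2*j + 2*C²)
-5*(-20 + T(2, 1)) - u = -5*(-20 + (2*2 + 2*1 + 2*2²)) - 1*(-4547) = -5*(-20 + (4 + 2 + 2*4)) + 4547 = -5*(-20 + (4 + 2 + 8)) + 4547 = -5*(-20 + 14) + 4547 = -5*(-6) + 4547 = 30 + 4547 = 4577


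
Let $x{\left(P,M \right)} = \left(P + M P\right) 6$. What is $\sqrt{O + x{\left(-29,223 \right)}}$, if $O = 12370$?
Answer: $i \sqrt{26606} \approx 163.11 i$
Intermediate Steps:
$x{\left(P,M \right)} = 6 P + 6 M P$
$\sqrt{O + x{\left(-29,223 \right)}} = \sqrt{12370 + 6 \left(-29\right) \left(1 + 223\right)} = \sqrt{12370 + 6 \left(-29\right) 224} = \sqrt{12370 - 38976} = \sqrt{-26606} = i \sqrt{26606}$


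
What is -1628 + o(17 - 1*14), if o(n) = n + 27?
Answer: -1598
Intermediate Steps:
o(n) = 27 + n
-1628 + o(17 - 1*14) = -1628 + (27 + (17 - 1*14)) = -1628 + (27 + (17 - 14)) = -1628 + (27 + 3) = -1628 + 30 = -1598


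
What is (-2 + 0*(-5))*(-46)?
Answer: 92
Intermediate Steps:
(-2 + 0*(-5))*(-46) = (-2 + 0)*(-46) = -2*(-46) = 92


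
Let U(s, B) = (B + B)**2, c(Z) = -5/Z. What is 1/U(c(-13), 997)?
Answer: 1/3976036 ≈ 2.5151e-7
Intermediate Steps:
U(s, B) = 4*B**2 (U(s, B) = (2*B)**2 = 4*B**2)
1/U(c(-13), 997) = 1/(4*997**2) = 1/(4*994009) = 1/3976036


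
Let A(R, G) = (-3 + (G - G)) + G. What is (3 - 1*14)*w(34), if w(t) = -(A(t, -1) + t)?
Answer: 330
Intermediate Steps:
A(R, G) = -3 + G (A(R, G) = (-3 + 0) + G = -3 + G)
w(t) = 4 - t (w(t) = -((-3 - 1) + t) = -(-4 + t) = 4 - t)
(3 - 1*14)*w(34) = (3 - 1*14)*(4 - 1*34) = (3 - 14)*(4 - 34) = -11*(-30) = 330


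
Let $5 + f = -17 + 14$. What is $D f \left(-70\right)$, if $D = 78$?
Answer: $43680$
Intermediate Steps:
$f = -8$ ($f = -5 + \left(-17 + 14\right) = -5 - 3 = -8$)
$D f \left(-70\right) = 78 \left(-8\right) \left(-70\right) = \left(-624\right) \left(-70\right) = 43680$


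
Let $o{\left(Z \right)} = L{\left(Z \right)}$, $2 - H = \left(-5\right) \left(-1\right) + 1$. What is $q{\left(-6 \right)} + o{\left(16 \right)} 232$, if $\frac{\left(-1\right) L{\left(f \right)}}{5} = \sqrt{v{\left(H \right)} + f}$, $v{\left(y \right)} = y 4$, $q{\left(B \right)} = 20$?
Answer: $20$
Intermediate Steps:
$H = -4$ ($H = 2 - \left(\left(-5\right) \left(-1\right) + 1\right) = 2 - \left(5 + 1\right) = 2 - 6 = -4$)
$v{\left(y \right)} = 4 y$
$L{\left(f \right)} = - 5 \sqrt{-16 + f}$ ($L{\left(f \right)} = - 5 \sqrt{4 \left(-4\right) + f} = - 5 \sqrt{-16 + f}$)
$o{\left(Z \right)} = - 5 \sqrt{-16 + Z}$
$q{\left(-6 \right)} + o{\left(16 \right)} 232 = 20 + - 5 \sqrt{-16 + 16} \cdot 232 = 20 + - 5 \sqrt{0} \cdot 232 = 20 + \left(-5\right) 0 \cdot 232 = 20 + 0 \cdot 232 = 20 + 0 = 20$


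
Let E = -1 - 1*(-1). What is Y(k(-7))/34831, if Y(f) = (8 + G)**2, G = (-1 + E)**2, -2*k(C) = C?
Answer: 81/34831 ≈ 0.0023255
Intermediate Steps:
E = 0 (E = -1 + 1 = 0)
k(C) = -C/2
G = 1 (G = (-1 + 0)**2 = (-1)**2 = 1)
Y(f) = 81 (Y(f) = (8 + 1)**2 = 9**2 = 81)
Y(k(-7))/34831 = 81/34831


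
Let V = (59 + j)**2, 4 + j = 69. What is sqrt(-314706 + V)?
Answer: I*sqrt(299330) ≈ 547.11*I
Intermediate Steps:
j = 65 (j = -4 + 69 = 65)
V = 15376 (V = (59 + 65)**2 = 124**2 = 15376)
sqrt(-314706 + V) = sqrt(-314706 + 15376) = sqrt(-299330) = I*sqrt(299330)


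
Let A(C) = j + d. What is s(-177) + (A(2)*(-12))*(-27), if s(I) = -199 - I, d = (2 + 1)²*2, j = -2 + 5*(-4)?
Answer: -1318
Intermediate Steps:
j = -22 (j = -2 - 20 = -22)
d = 18 (d = 3²*2 = 9*2 = 18)
A(C) = -4 (A(C) = -22 + 18 = -4)
s(-177) + (A(2)*(-12))*(-27) = (-199 - 1*(-177)) - 4*(-12)*(-27) = (-199 + 177) + 48*(-27) = -22 - 1296 = -1318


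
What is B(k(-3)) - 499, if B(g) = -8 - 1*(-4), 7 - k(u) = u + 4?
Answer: -503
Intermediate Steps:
k(u) = 3 - u (k(u) = 7 - (u + 4) = 7 - (4 + u) = 7 + (-4 - u) = 3 - u)
B(g) = -4 (B(g) = -8 + 4 = -4)
B(k(-3)) - 499 = -4 - 499 = -503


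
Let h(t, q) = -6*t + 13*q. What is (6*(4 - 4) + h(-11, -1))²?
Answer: 2809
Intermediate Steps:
(6*(4 - 4) + h(-11, -1))² = (6*(4 - 4) + (-6*(-11) + 13*(-1)))² = (6*0 + (66 - 13))² = (0 + 53)² = 53² = 2809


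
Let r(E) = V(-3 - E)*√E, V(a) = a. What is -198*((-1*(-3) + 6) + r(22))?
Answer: -1782 + 4950*√22 ≈ 21436.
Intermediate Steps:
r(E) = √E*(-3 - E) (r(E) = (-3 - E)*√E = √E*(-3 - E))
-198*((-1*(-3) + 6) + r(22)) = -198*((-1*(-3) + 6) + √22*(-3 - 1*22)) = -198*((3 + 6) + √22*(-3 - 22)) = -198*(9 + √22*(-25)) = -198*(9 - 25*√22) = -1782 + 4950*√22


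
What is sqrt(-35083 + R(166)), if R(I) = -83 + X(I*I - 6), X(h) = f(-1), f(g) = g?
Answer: I*sqrt(35167) ≈ 187.53*I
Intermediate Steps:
X(h) = -1
R(I) = -84 (R(I) = -83 - 1 = -84)
sqrt(-35083 + R(166)) = sqrt(-35083 - 84) = sqrt(-35167) = I*sqrt(35167)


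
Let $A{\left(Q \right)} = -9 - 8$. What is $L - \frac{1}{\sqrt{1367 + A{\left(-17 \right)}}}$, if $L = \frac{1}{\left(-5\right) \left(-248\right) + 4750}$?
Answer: $\frac{1}{5990} - \frac{\sqrt{6}}{90} \approx -0.02705$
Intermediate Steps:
$A{\left(Q \right)} = -17$ ($A{\left(Q \right)} = -9 - 8 = -17$)
$L = \frac{1}{5990}$ ($L = \frac{1}{1240 + 4750} = \frac{1}{5990} \approx 0.00016694$)
$L - \frac{1}{\sqrt{1367 + A{\left(-17 \right)}}} = \frac{1}{5990} - \frac{1}{\sqrt{1367 - 17}} = \frac{1}{5990} - \frac{1}{\sqrt{1350}} = \frac{1}{5990} - \frac{1}{15 \sqrt{6}} = \frac{1}{5990} - \frac{\sqrt{6}}{90}$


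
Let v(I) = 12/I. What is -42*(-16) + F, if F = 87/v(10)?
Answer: 1489/2 ≈ 744.50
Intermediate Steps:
F = 145/2 (F = 87/((12/10)) = 87/((12*(⅒))) = 87/(6/5) = 87*(⅚) = 145/2 ≈ 72.500)
-42*(-16) + F = -42*(-16) + 145/2 = 672 + 145/2 = 1489/2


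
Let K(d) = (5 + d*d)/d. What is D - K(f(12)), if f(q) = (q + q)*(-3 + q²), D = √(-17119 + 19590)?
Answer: -11451461/3384 + √2471 ≈ -3334.3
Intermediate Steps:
D = √2471 ≈ 49.709
f(q) = 2*q*(-3 + q²) (f(q) = (2*q)*(-3 + q²) = 2*q*(-3 + q²))
K(d) = (5 + d²)/d
D - K(f(12)) = √2471 - (2*12*(-3 + 12²) + 5/((2*12*(-3 + 12²)))) = √2471 - (2*12*(-3 + 144) + 5/((2*12*(-3 + 144)))) = √2471 - (2*12*141 + 5/((2*12*141))) = √2471 - (3384 + 5/3384) = √2471 - 1*11451461/3384 = √2471 - 11451461/3384 = -11451461/3384 + √2471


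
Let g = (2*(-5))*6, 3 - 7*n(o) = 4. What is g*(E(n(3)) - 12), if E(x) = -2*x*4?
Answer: 4560/7 ≈ 651.43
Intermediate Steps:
n(o) = -1/7 (n(o) = 3/7 - 1/7*4 = 3/7 - 4/7 = -1/7)
E(x) = -8*x
g = -60 (g = -10*6 = -60)
g*(E(n(3)) - 12) = -60*(-8*(-1/7) - 12) = -60*(8/7 - 12) = -60*(-76/7) = 4560/7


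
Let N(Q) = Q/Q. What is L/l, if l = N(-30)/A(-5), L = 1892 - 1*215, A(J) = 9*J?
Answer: -75465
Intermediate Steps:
N(Q) = 1
L = 1677 (L = 1892 - 215 = 1677)
l = -1/45 (l = 1/(9*(-5)) = 1/(-45) = 1*(-1/45) = -1/45 ≈ -0.022222)
L/l = 1677/(-1/45) = 1677*(-45) = -75465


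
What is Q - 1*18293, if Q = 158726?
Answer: 140433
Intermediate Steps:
Q - 1*18293 = 158726 - 1*18293 = 158726 - 18293 = 140433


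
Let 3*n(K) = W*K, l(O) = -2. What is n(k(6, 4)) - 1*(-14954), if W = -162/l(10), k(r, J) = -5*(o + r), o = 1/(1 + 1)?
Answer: 28153/2 ≈ 14077.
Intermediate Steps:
o = 1/2 ≈ 0.50000
k(r, J) = -5/2 - 5*r (k(r, J) = -5*(1/2 + r) = -5/2 - 5*r)
W = 81 (W = -162/(-2) = -162*(-1/2) = 81)
n(K) = 27*K (n(K) = (81*K)/3 = 27*K)
n(k(6, 4)) - 1*(-14954) = 27*(-5/2 - 5*6) - 1*(-14954) = 27*(-5/2 - 30) + 14954 = 27*(-65/2) + 14954 = -1755/2 + 14954 = 28153/2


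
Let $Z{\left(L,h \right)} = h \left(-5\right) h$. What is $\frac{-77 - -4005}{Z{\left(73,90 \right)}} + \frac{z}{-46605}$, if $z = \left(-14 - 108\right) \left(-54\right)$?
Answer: $- \frac{7497974}{31458375} \approx -0.23835$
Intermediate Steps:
$Z{\left(L,h \right)} = - 5 h^{2}$ ($Z{\left(L,h \right)} = - 5 h h = - 5 h^{2}$)
$z = 6588$ ($z = \left(-122\right) \left(-54\right) = 6588$)
$\frac{-77 - -4005}{Z{\left(73,90 \right)}} + \frac{z}{-46605} = \frac{-77 - -4005}{\left(-5\right) 90^{2}} + \frac{6588}{-46605} = \frac{-77 + 4005}{\left(-5\right) 8100} + 6588 \left(- \frac{1}{46605}\right) = \frac{3928}{-40500} - \frac{2196}{15535} = 3928 \left(- \frac{1}{40500}\right) - \frac{2196}{15535} = - \frac{982}{10125} - \frac{2196}{15535} = - \frac{7497974}{31458375}$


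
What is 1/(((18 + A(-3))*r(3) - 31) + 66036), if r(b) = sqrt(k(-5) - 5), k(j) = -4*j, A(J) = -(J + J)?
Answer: 13201/871330277 - 24*sqrt(15)/4356651385 ≈ 1.5129e-5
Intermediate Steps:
A(J) = -2*J
r(b) = sqrt(15) (r(b) = sqrt(-4*(-5) - 5) = sqrt(20 - 5) = sqrt(15))
1/(((18 + A(-3))*r(3) - 31) + 66036) = 1/(((18 - 2*(-3))*sqrt(15) - 31) + 66036) = 1/(((18 + 6)*sqrt(15) - 31) + 66036) = 1/((24*sqrt(15) - 31) + 66036) = 1/((-31 + 24*sqrt(15)) + 66036) = 1/(66005 + 24*sqrt(15))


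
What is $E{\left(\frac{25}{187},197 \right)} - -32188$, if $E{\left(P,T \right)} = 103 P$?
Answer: $\frac{6021731}{187} \approx 32202.0$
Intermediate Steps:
$E{\left(\frac{25}{187},197 \right)} - -32188 = 103 \cdot \frac{25}{187} - -32188 = 103 \cdot 25 \cdot \frac{1}{187} + 32188 = 103 \cdot \frac{25}{187} + 32188 = \frac{2575}{187} + 32188 = \frac{6021731}{187}$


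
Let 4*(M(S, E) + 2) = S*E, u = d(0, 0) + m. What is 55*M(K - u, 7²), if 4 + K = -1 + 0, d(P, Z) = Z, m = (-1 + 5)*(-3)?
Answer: 18425/4 ≈ 4606.3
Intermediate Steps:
m = -12 (m = 4*(-3) = -12)
K = -5 (K = -4 + (-1 + 0) = -4 - 1 = -5)
u = -12 (u = 0 - 12 = -12)
M(S, E) = -2 + E*S/4 (M(S, E) = -2 + (S*E)/4 = -2 + (E*S)/4 = -2 + E*S/4)
55*M(K - u, 7²) = 55*(-2 + (¼)*7²*(-5 - 1*(-12))) = 55*(-2 + (¼)*49*(-5 + 12)) = 55*(-2 + (¼)*49*7) = 55*(-2 + 343/4) = 55*(335/4) = 18425/4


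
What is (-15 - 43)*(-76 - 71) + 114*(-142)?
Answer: -7662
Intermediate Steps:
(-15 - 43)*(-76 - 71) + 114*(-142) = -58*(-147) - 16188 = 8526 - 16188 = -7662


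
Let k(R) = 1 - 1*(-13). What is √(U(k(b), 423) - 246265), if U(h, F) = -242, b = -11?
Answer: I*√246507 ≈ 496.49*I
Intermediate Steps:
k(R) = 14 (k(R) = 1 + 13 = 14)
√(U(k(b), 423) - 246265) = √(-242 - 246265) = √(-246507) = I*√246507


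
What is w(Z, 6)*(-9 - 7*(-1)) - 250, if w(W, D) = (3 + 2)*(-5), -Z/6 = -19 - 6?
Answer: -200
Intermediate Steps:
Z = 150 (Z = -6*(-19 - 6) = -6*(-25) = 150)
w(W, D) = -25 (w(W, D) = 5*(-5) = -25)
w(Z, 6)*(-9 - 7*(-1)) - 250 = -25*(-9 - 7*(-1)) - 250 = -25*(-9 + 7) - 250 = -25*(-2) - 250 = 50 - 250 = -200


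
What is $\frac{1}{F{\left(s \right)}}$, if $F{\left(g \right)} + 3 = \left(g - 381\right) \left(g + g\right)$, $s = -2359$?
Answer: $\frac{1}{12927317} \approx 7.7356 \cdot 10^{-8}$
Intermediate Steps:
$F{\left(g \right)} = -3 + 2 g \left(-381 + g\right)$ ($F{\left(g \right)} = -3 + \left(g - 381\right) \left(g + g\right) = -3 + \left(-381 + g\right) 2 g = -3 + 2 g \left(-381 + g\right)$)
$\frac{1}{F{\left(s \right)}} = \frac{1}{-3 - -1797558 + 2 \left(-2359\right)^{2}} = \frac{1}{-3 + 1797558 + 2 \cdot 5564881} = \frac{1}{-3 + 1797558 + 11129762} = \frac{1}{12927317}$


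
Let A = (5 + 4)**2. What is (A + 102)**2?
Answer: 33489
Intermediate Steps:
A = 81 (A = 9**2 = 81)
(A + 102)**2 = (81 + 102)**2 = 183**2 = 33489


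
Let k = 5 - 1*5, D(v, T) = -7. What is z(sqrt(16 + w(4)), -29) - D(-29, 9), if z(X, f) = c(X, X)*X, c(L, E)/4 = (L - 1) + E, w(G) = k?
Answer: 119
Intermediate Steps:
k = 0 (k = 5 - 5 = 0)
w(G) = 0
c(L, E) = -4 + 4*E + 4*L (c(L, E) = 4*((L - 1) + E) = 4*((-1 + L) + E) = 4*(-1 + E + L) = -4 + 4*E + 4*L)
z(X, f) = X*(-4 + 8*X) (z(X, f) = (-4 + 4*X + 4*X)*X = (-4 + 8*X)*X = X*(-4 + 8*X))
z(sqrt(16 + w(4)), -29) - D(-29, 9) = 4*sqrt(16 + 0)*(-1 + 2*sqrt(16 + 0)) - 1*(-7) = 4*sqrt(16)*(-1 + 2*sqrt(16)) + 7 = 4*4*(-1 + 2*4) + 7 = 4*4*(-1 + 8) + 7 = 4*4*7 + 7 = 112 + 7 = 119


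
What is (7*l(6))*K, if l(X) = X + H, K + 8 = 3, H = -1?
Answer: -175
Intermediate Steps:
K = -5 (K = -8 + 3 = -5)
l(X) = -1 + X (l(X) = X - 1 = -1 + X)
(7*l(6))*K = (7*(-1 + 6))*(-5) = (7*5)*(-5) = 35*(-5) = -175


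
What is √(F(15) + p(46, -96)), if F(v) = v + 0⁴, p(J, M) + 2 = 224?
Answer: √237 ≈ 15.395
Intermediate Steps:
p(J, M) = 222 (p(J, M) = -2 + 224 = 222)
F(v) = v (F(v) = v + 0 = v)
√(F(15) + p(46, -96)) = √(15 + 222) = √237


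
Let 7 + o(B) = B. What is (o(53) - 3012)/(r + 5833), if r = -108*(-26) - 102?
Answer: -2966/8539 ≈ -0.34735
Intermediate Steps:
r = 2706 (r = 2808 - 102 = 2706)
o(B) = -7 + B
(o(53) - 3012)/(r + 5833) = ((-7 + 53) - 3012)/(2706 + 5833) = (46 - 3012)/8539 = -2966*1/8539 = -2966/8539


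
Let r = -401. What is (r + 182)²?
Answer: 47961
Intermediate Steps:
(r + 182)² = (-401 + 182)² = (-219)² = 47961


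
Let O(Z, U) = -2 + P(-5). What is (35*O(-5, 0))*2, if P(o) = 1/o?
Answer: -154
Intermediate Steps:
O(Z, U) = -11/5 (O(Z, U) = -2 + 1/(-5) = -2 - ⅕ = -11/5)
(35*O(-5, 0))*2 = (35*(-11/5))*2 = -77*2 = -154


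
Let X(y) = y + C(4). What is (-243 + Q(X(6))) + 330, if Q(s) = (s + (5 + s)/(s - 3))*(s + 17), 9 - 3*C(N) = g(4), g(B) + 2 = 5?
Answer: 352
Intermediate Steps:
g(B) = 3 (g(B) = -2 + 5 = 3)
C(N) = 2 (C(N) = 3 - ⅓*3 = 3 - 1 = 2)
X(y) = 2 + y (X(y) = y + 2 = 2 + y)
Q(s) = (17 + s)*(s + (5 + s)/(-3 + s)) (Q(s) = (s + (5 + s)/(-3 + s))*(17 + s) = (17 + s)*(s + (5 + s)/(-3 + s)))
(-243 + Q(X(6))) + 330 = (-243 + (85 + (2 + 6)³ - 29*(2 + 6) + 15*(2 + 6)²)/(-3 + (2 + 6))) + 330 = (-243 + (85 + 8³ - 29*8 + 15*8²)/(-3 + 8)) + 330 = (-243 + (85 + 512 - 232 + 15*64)/5) + 330 = (-243 + (85 + 512 - 232 + 960)/5) + 330 = (-243 + (⅕)*1325) + 330 = (-243 + 265) + 330 = 22 + 330 = 352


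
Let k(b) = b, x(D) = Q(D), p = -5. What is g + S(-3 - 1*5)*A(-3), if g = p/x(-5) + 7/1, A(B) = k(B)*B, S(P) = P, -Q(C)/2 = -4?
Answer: -525/8 ≈ -65.625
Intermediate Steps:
Q(C) = 8 (Q(C) = -2*(-4) = 8)
x(D) = 8
A(B) = B² (A(B) = B*B = B²)
g = 51/8 (g = -5/8 + 7/1 = -5*⅛ + 7*1 = -5/8 + 7 = 51/8 ≈ 6.3750)
g + S(-3 - 1*5)*A(-3) = 51/8 + (-3 - 1*5)*(-3)² = 51/8 + (-3 - 5)*9 = 51/8 - 8*9 = 51/8 - 72 = -525/8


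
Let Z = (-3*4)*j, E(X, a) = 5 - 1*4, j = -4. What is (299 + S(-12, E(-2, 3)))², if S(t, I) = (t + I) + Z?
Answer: 112896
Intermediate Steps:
E(X, a) = 1 (E(X, a) = 5 - 4 = 1)
Z = 48 (Z = -3*4*(-4) = -12*(-4) = 48)
S(t, I) = 48 + I + t (S(t, I) = (t + I) + 48 = (I + t) + 48 = 48 + I + t)
(299 + S(-12, E(-2, 3)))² = (299 + (48 + 1 - 12))² = (299 + 37)² = 336² = 112896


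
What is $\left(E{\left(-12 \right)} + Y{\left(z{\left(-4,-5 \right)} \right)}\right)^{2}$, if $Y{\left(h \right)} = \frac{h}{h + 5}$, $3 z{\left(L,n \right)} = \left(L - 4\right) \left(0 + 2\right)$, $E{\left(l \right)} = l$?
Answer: $16$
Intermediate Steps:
$z{\left(L,n \right)} = - \frac{8}{3} + \frac{2 L}{3}$ ($z{\left(L,n \right)} = \frac{\left(L - 4\right) \left(0 + 2\right)}{3} = \frac{\left(-4 + L\right) 2}{3} = \frac{-8 + 2 L}{3} = - \frac{8}{3} + \frac{2 L}{3}$)
$Y{\left(h \right)} = \frac{h}{5 + h}$
$\left(E{\left(-12 \right)} + Y{\left(z{\left(-4,-5 \right)} \right)}\right)^{2} = \left(-12 + \frac{- \frac{8}{3} + \frac{2}{3} \left(-4\right)}{5 + \left(- \frac{8}{3} + \frac{2}{3} \left(-4\right)\right)}\right)^{2} = \left(-12 + \frac{- \frac{8}{3} - \frac{8}{3}}{5 - \frac{16}{3}}\right)^{2} = \left(-12 - \frac{16}{3 \left(5 - \frac{16}{3}\right)}\right)^{2} = \left(-12 - \frac{16}{3 \left(- \frac{1}{3}\right)}\right)^{2} = \left(-12 - -16\right)^{2} = \left(-12 + 16\right)^{2} = 4^{2} = 16$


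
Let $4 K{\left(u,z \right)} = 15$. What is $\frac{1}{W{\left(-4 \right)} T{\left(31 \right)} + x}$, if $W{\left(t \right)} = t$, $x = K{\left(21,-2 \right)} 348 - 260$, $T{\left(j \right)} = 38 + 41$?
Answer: $\frac{1}{729} \approx 0.0013717$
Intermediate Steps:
$T{\left(j \right)} = 79$
$K{\left(u,z \right)} = \frac{15}{4}$ ($K{\left(u,z \right)} = \frac{1}{4} \cdot 15 = \frac{15}{4}$)
$x = 1045$ ($x = \frac{15}{4} \cdot 348 - 260 = 1305 - 260 = 1045$)
$\frac{1}{W{\left(-4 \right)} T{\left(31 \right)} + x} = \frac{1}{\left(-4\right) 79 + 1045} = \frac{1}{-316 + 1045} = \frac{1}{729}$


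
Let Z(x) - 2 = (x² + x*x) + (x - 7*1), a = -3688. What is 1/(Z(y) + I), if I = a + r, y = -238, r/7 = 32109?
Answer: 1/334120 ≈ 2.9929e-6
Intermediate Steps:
r = 224763 (r = 7*32109 = 224763)
Z(x) = -5 + x + 2*x² (Z(x) = 2 + ((x² + x*x) + (x - 7*1)) = 2 + ((x² + x²) + (x - 7)) = 2 + (2*x² + (-7 + x)) = 2 + (-7 + x + 2*x²) = -5 + x + 2*x²)
I = 221075 (I = -3688 + 224763 = 221075)
1/(Z(y) + I) = 1/((-5 - 238 + 2*(-238)²) + 221075) = 1/((-5 - 238 + 2*56644) + 221075) = 1/((-5 - 238 + 113288) + 221075) = 1/(113045 + 221075) = 1/334120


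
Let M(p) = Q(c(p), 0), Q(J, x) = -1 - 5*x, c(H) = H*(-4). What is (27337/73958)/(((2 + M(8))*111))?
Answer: 27337/8209338 ≈ 0.0033300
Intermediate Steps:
c(H) = -4*H
M(p) = -1 (M(p) = -1 - 5*0 = -1 + 0 = -1)
(27337/73958)/(((2 + M(8))*111)) = (27337/73958)/(((2 - 1)*111)) = (27337*(1/73958))/((1*111)) = (27337/73958)/111 = (27337/73958)*(1/111) = 27337/8209338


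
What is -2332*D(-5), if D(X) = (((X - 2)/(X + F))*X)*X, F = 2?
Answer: -408100/3 ≈ -1.3603e+5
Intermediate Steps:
D(X) = X²*(-2 + X)/(2 + X) (D(X) = (((X - 2)/(X + 2))*X)*X = (((-2 + X)/(2 + X))*X)*X = (X*(-2 + X)/(2 + X))*X = X²*(-2 + X)/(2 + X))
-2332*D(-5) = -2332*(-5)²*(-2 - 5)/(2 - 5) = -58300*(-7)/(-3) = -58300*(-1)*(-7)/3 = -2332*175/3 = -408100/3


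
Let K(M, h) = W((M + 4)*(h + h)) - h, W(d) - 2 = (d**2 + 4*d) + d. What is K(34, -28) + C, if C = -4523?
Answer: 4513251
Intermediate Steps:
W(d) = 2 + d**2 + 5*d (W(d) = 2 + ((d**2 + 4*d) + d) = 2 + (d**2 + 5*d) = 2 + d**2 + 5*d)
K(M, h) = 2 - h + 4*h**2*(4 + M)**2 + 10*h*(4 + M) (K(M, h) = (2 + ((M + 4)*(h + h))**2 + 5*((M + 4)*(h + h))) - h = (2 + ((4 + M)*(2*h))**2 + 5*((4 + M)*(2*h))) - h = (2 + (2*h*(4 + M))**2 + 5*(2*h*(4 + M))) - h = (2 + 4*h**2*(4 + M)**2 + 10*h*(4 + M)) - h = 2 - h + 4*h**2*(4 + M)**2 + 10*h*(4 + M))
K(34, -28) + C = (2 - 1*(-28) + 4*(-28)**2*(4 + 34)**2 + 10*(-28)*(4 + 34)) - 4523 = (2 + 28 + 4*784*38**2 + 10*(-28)*38) - 4523 = (2 + 28 + 4*784*1444 - 10640) - 4523 = (2 + 28 + 4528384 - 10640) - 4523 = 4517774 - 4523 = 4513251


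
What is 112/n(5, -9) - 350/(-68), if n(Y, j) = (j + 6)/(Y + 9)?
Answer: -52787/102 ≈ -517.52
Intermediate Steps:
n(Y, j) = (6 + j)/(9 + Y)
112/n(5, -9) - 350/(-68) = 112/(((6 - 9)/(9 + 5))) - 350/(-68) = 112/((-3/14)) - 350*(-1/68) = 112/(((1/14)*(-3))) + 175/34 = 112/(-3/14) + 175/34 = 112*(-14/3) + 175/34 = -1568/3 + 175/34 = -52787/102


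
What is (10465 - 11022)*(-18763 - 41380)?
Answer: 33499651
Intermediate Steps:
(10465 - 11022)*(-18763 - 41380) = -557*(-60143) = 33499651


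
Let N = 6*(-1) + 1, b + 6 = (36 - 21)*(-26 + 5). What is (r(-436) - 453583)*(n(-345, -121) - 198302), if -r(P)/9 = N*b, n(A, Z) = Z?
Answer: 92867519844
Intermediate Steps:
b = -321 (b = -6 + (36 - 21)*(-26 + 5) = -6 + 15*(-21) = -6 - 315 = -321)
N = -5 (N = -6 + 1 = -5)
r(P) = -14445 (r(P) = -(-45)*(-321) = -9*1605 = -14445)
(r(-436) - 453583)*(n(-345, -121) - 198302) = (-14445 - 453583)*(-121 - 198302) = -468028*(-198423) = 92867519844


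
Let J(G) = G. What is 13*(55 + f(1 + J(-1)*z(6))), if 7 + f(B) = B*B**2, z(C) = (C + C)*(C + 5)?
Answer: -29224559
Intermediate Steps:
z(C) = 2*C*(5 + C) (z(C) = (2*C)*(5 + C) = 2*C*(5 + C))
f(B) = -7 + B**3 (f(B) = -7 + B*B**2 = -7 + B**3)
13*(55 + f(1 + J(-1)*z(6))) = 13*(55 + (-7 + (1 - 2*6*(5 + 6))**3)) = 13*(55 + (-7 + (1 - 2*6*11)**3)) = 13*(55 + (-7 + (1 - 1*132)**3)) = 13*(55 + (-7 + (1 - 132)**3)) = 13*(55 + (-7 + (-131)**3)) = 13*(55 + (-7 - 2248091)) = 13*(55 - 2248098) = 13*(-2248043) = -29224559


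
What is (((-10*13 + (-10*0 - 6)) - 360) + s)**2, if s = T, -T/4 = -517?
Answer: 2471184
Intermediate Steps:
T = 2068 (T = -4*(-517) = 2068)
s = 2068
(((-10*13 + (-10*0 - 6)) - 360) + s)**2 = (((-10*13 + (-10*0 - 6)) - 360) + 2068)**2 = (((-130 + (0 - 6)) - 360) + 2068)**2 = (((-130 - 6) - 360) + 2068)**2 = ((-136 - 360) + 2068)**2 = (-496 + 2068)**2 = 1572**2 = 2471184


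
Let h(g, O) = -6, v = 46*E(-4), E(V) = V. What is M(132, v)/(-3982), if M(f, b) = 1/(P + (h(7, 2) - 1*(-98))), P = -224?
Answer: 1/525624 ≈ 1.9025e-6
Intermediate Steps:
v = -184 (v = 46*(-4) = -184)
M(f, b) = -1/132 (M(f, b) = 1/(-224 + (-6 - 1*(-98))) = 1/(-224 + (-6 + 98)) = 1/(-224 + 92) = 1/(-132) = -1/132)
M(132, v)/(-3982) = -1/132/(-3982) = -1/132*(-1/3982) = 1/525624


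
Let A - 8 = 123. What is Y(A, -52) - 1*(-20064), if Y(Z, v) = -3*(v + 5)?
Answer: 20205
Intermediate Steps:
A = 131 (A = 8 + 123 = 131)
Y(Z, v) = -15 - 3*v (Y(Z, v) = -3*(5 + v) = -15 - 3*v)
Y(A, -52) - 1*(-20064) = (-15 - 3*(-52)) - 1*(-20064) = (-15 + 156) + 20064 = 141 + 20064 = 20205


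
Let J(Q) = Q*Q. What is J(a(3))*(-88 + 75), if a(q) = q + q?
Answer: -468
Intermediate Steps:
a(q) = 2*q
J(Q) = Q**2
J(a(3))*(-88 + 75) = (2*3)**2*(-88 + 75) = 6**2*(-13) = 36*(-13) = -468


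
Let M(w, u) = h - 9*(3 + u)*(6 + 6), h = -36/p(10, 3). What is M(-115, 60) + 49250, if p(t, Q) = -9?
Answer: 42450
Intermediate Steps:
h = 4 (h = -36/(-9) = -36*(-⅑) = 4)
M(w, u) = -320 - 108*u (M(w, u) = 4 - 9*(3 + u)*(6 + 6) = 4 - 9*(3 + u)*12 = 4 - 9*(36 + 12*u) = 4 + (-324 - 108*u) = -320 - 108*u)
M(-115, 60) + 49250 = (-320 - 108*60) + 49250 = (-320 - 6480) + 49250 = -6800 + 49250 = 42450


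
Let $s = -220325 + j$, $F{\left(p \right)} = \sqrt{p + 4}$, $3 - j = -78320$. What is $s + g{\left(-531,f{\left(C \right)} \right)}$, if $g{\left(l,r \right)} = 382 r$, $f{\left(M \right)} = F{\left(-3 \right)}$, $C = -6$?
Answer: $-141620$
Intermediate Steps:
$j = 78323$ ($j = 3 - -78320 = 3 + 78320 = 78323$)
$F{\left(p \right)} = \sqrt{4 + p}$
$f{\left(M \right)} = 1$ ($f{\left(M \right)} = \sqrt{4 - 3} = \sqrt{1} = 1$)
$s = -142002$ ($s = -220325 + 78323 = -142002$)
$s + g{\left(-531,f{\left(C \right)} \right)} = -142002 + 382 \cdot 1 = -142002 + 382 = -141620$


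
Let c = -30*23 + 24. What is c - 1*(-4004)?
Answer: 3338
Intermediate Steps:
c = -666 (c = -690 + 24 = -666)
c - 1*(-4004) = -666 - 1*(-4004) = -666 + 4004 = 3338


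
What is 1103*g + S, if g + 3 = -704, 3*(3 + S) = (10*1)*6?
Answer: -779804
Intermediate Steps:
S = 17 (S = -3 + ((10*1)*6)/3 = -3 + (10*6)/3 = -3 + (⅓)*60 = -3 + 20 = 17)
g = -707 (g = -3 - 704 = -707)
1103*g + S = 1103*(-707) + 17 = -779821 + 17 = -779804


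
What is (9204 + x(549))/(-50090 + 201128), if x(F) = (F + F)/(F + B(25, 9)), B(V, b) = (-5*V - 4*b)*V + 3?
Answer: 5327399/87425829 ≈ 0.060936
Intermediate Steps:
B(V, b) = 3 + V*(-5*V - 4*b) (B(V, b) = V*(-5*V - 4*b) + 3 = 3 + V*(-5*V - 4*b))
x(F) = 2*F/(-4022 + F) (x(F) = (F + F)/(F + (3 - 5*25² - 4*25*9)) = (2*F)/(F + (3 - 5*625 - 900)) = (2*F)/(F + (3 - 3125 - 900)) = (2*F)/(F - 4022) = (2*F)/(-4022 + F) = 2*F/(-4022 + F))
(9204 + x(549))/(-50090 + 201128) = (9204 + 2*549/(-4022 + 549))/(-50090 + 201128) = (9204 + 2*549/(-3473))/151038 = (9204 + 2*549*(-1/3473))*(1/151038) = (9204 - 1098/3473)*(1/151038) = (31964394/3473)*(1/151038) = 5327399/87425829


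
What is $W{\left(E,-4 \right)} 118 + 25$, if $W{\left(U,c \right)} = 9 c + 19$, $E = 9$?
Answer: $-1981$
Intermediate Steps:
$W{\left(U,c \right)} = 19 + 9 c$
$W{\left(E,-4 \right)} 118 + 25 = \left(19 + 9 \left(-4\right)\right) 118 + 25 = \left(19 - 36\right) 118 + 25 = \left(-17\right) 118 + 25 = -2006 + 25 = -1981$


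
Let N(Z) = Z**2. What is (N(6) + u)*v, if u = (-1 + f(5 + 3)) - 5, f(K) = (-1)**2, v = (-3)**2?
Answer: 279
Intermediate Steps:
v = 9
f(K) = 1
u = -5 (u = (-1 + 1) - 5 = 0 - 5 = -5)
(N(6) + u)*v = (6**2 - 5)*9 = (36 - 5)*9 = 31*9 = 279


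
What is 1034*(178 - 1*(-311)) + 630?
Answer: 506256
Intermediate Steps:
1034*(178 - 1*(-311)) + 630 = 1034*(178 + 311) + 630 = 1034*489 + 630 = 505626 + 630 = 506256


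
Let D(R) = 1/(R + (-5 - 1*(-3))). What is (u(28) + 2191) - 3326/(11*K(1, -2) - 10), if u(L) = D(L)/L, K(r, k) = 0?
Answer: 9185909/3640 ≈ 2523.6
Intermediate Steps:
D(R) = 1/(-2 + R) (D(R) = 1/(R + (-5 + 3)) = 1/(R - 2) = 1/(-2 + R))
u(L) = 1/(L*(-2 + L)) (u(L) = 1/((-2 + L)*L) = 1/(L*(-2 + L)))
(u(28) + 2191) - 3326/(11*K(1, -2) - 10) = (1/(28*(-2 + 28)) + 2191) - 3326/(11*0 - 10) = ((1/28)/26 + 2191) - 3326/(0 - 10) = ((1/28)*(1/26) + 2191) - 3326/(-10) = (1/728 + 2191) - 3326*(-⅒) = 1595049/728 + 1663/5 = 9185909/3640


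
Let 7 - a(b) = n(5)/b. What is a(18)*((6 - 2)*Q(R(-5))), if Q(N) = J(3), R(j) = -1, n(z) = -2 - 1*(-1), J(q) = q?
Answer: 254/3 ≈ 84.667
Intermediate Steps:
n(z) = -1 (n(z) = -2 + 1 = -1)
Q(N) = 3
a(b) = 7 + 1/b (a(b) = 7 - (-1)/b = 7 + 1/b)
a(18)*((6 - 2)*Q(R(-5))) = (7 + 1/18)*((6 - 2)*3) = (7 + 1/18)*(4*3) = (127/18)*12 = 254/3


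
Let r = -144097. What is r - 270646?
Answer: -414743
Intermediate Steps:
r - 270646 = -144097 - 270646 = -414743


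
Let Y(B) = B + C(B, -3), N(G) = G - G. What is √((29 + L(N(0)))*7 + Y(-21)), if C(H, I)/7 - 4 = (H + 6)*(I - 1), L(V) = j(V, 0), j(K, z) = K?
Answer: 3*√70 ≈ 25.100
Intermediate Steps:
N(G) = 0
L(V) = V
C(H, I) = 28 + 7*(-1 + I)*(6 + H) (C(H, I) = 28 + 7*((H + 6)*(I - 1)) = 28 + 7*((6 + H)*(-1 + I)) = 28 + 7*((-1 + I)*(6 + H)) = 28 + 7*(-1 + I)*(6 + H))
Y(B) = -140 - 27*B (Y(B) = B + (-14 - 7*B + 42*(-3) + 7*B*(-3)) = B + (-14 - 7*B - 126 - 21*B) = B + (-140 - 28*B) = -140 - 27*B)
√((29 + L(N(0)))*7 + Y(-21)) = √((29 + 0)*7 + (-140 - 27*(-21))) = √(29*7 + (-140 + 567)) = √(203 + 427) = √630 = 3*√70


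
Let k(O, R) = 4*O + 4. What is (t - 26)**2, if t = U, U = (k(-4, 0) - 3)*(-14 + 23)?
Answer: 25921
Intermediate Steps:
k(O, R) = 4 + 4*O
U = -135 (U = ((4 + 4*(-4)) - 3)*(-14 + 23) = ((4 - 16) - 3)*9 = (-12 - 3)*9 = -15*9 = -135)
t = -135
(t - 26)**2 = (-135 - 26)**2 = (-161)**2 = 25921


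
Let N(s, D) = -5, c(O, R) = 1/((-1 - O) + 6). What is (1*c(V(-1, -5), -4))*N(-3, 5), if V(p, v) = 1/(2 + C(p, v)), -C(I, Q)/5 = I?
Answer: -35/34 ≈ -1.0294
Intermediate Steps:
C(I, Q) = -5*I
V(p, v) = 1/(2 - 5*p)
c(O, R) = 1/(5 - O)
(1*c(V(-1, -5), -4))*N(-3, 5) = (1*(-1/(-5 - 1/(-2 + 5*(-1)))))*(-5) = (1*(-1/(-5 - 1/(-2 - 5))))*(-5) = (1*(-1/(-5 - 1/(-7))))*(-5) = (1*(-1/(-5 - 1*(-1/7))))*(-5) = (1*(-1/(-5 + 1/7)))*(-5) = (1*(-1/(-34/7)))*(-5) = (1*(-1*(-7/34)))*(-5) = (1*(7/34))*(-5) = (7/34)*(-5) = -35/34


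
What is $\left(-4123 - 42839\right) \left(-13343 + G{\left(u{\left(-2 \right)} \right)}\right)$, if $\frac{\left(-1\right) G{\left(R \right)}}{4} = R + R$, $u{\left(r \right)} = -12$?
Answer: $622105614$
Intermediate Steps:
$G{\left(R \right)} = - 8 R$ ($G{\left(R \right)} = - 4 \left(R + R\right) = - 4 \cdot 2 R = - 8 R$)
$\left(-4123 - 42839\right) \left(-13343 + G{\left(u{\left(-2 \right)} \right)}\right) = \left(-4123 - 42839\right) \left(-13343 - -96\right) = - 46962 \left(-13343 + 96\right) = \left(-46962\right) \left(-13247\right) = 622105614$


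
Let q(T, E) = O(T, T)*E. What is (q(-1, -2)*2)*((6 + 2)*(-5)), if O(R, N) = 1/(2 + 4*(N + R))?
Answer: -80/3 ≈ -26.667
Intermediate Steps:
O(R, N) = 1/(2 + 4*N + 4*R) (O(R, N) = 1/(2 + (4*N + 4*R)) = 1/(2 + 4*N + 4*R))
q(T, E) = E/(2*(1 + 4*T)) (q(T, E) = (1/(2*(1 + 2*T + 2*T)))*E = (1/(2*(1 + 4*T)))*E = E/(2*(1 + 4*T)))
(q(-1, -2)*2)*((6 + 2)*(-5)) = (((½)*(-2)/(1 + 4*(-1)))*2)*((6 + 2)*(-5)) = (((½)*(-2)/(1 - 4))*2)*(8*(-5)) = (((½)*(-2)/(-3))*2)*(-40) = (((½)*(-2)*(-⅓))*2)*(-40) = ((⅓)*2)*(-40) = (⅔)*(-40) = -80/3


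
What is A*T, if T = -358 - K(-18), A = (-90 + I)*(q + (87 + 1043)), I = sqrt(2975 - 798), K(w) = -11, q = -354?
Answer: 24234480 - 269272*sqrt(2177) ≈ 1.1671e+7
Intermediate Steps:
I = sqrt(2177) ≈ 46.658
A = -69840 + 776*sqrt(2177) (A = (-90 + sqrt(2177))*(-354 + (87 + 1043)) = (-90 + sqrt(2177))*(-354 + 1130) = (-90 + sqrt(2177))*776 = -69840 + 776*sqrt(2177) ≈ -33633.)
T = -347 (T = -358 - 1*(-11) = -358 + 11 = -347)
A*T = (-69840 + 776*sqrt(2177))*(-347) = 24234480 - 269272*sqrt(2177)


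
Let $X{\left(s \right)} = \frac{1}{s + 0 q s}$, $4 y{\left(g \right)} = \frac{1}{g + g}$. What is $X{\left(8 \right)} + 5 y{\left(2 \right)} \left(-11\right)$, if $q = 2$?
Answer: $- \frac{53}{16} \approx -3.3125$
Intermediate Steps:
$y{\left(g \right)} = \frac{1}{8 g}$ ($y{\left(g \right)} = \frac{1}{4 \left(g + g\right)} = \frac{1}{4 \cdot 2 g} = \frac{\frac{1}{2} \frac{1}{g}}{4} = \frac{1}{8 g}$)
$X{\left(s \right)} = \frac{1}{s}$ ($X{\left(s \right)} = \frac{1}{s + 0 \cdot 2 s} = \frac{1}{s + 0 s} = \frac{1}{s + 0} = \frac{1}{s}$)
$X{\left(8 \right)} + 5 y{\left(2 \right)} \left(-11\right) = \frac{1}{8} + 5 \frac{1}{8 \cdot 2} \left(-11\right) = \frac{1}{8} + 5 \cdot \frac{1}{8} \cdot \frac{1}{2} \left(-11\right) = \frac{1}{8} + 5 \cdot \frac{1}{16} \left(-11\right) = \frac{1}{8} + \frac{5}{16} \left(-11\right) = \frac{1}{8} - \frac{55}{16} = - \frac{53}{16}$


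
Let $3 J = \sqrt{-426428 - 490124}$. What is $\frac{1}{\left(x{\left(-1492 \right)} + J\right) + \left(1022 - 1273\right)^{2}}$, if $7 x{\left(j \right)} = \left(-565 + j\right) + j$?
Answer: $\frac{281223}{17575208438} - \frac{3 i \sqrt{229138}}{17575208438} \approx 1.6001 \cdot 10^{-5} - 8.1709 \cdot 10^{-8} i$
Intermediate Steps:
$J = \frac{2 i \sqrt{229138}}{3}$ ($J = \frac{\sqrt{-426428 - 490124}}{3} = \frac{\sqrt{-916552}}{3} = \frac{2 i \sqrt{229138}}{3} \approx 319.12 i$)
$x{\left(j \right)} = - \frac{565}{7} + \frac{2 j}{7}$ ($x{\left(j \right)} = \frac{\left(-565 + j\right) + j}{7} = \frac{-565 + 2 j}{7} = - \frac{565}{7} + \frac{2 j}{7}$)
$\frac{1}{\left(x{\left(-1492 \right)} + J\right) + \left(1022 - 1273\right)^{2}} = \frac{1}{\left(\left(- \frac{565}{7} + \frac{2}{7} \left(-1492\right)\right) + \frac{2 i \sqrt{229138}}{3}\right) + \left(1022 - 1273\right)^{2}} = \frac{1}{\left(\left(- \frac{565}{7} - \frac{2984}{7}\right) + \frac{2 i \sqrt{229138}}{3}\right) + \left(-251\right)^{2}} = \frac{1}{\left(-507 + \frac{2 i \sqrt{229138}}{3}\right) + 63001} = \frac{1}{62494 + \frac{2 i \sqrt{229138}}{3}}$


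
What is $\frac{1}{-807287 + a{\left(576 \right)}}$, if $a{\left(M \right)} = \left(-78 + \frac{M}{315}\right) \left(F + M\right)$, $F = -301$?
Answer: $- \frac{7}{5797639} \approx -1.2074 \cdot 10^{-6}$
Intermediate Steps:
$a{\left(M \right)} = \left(-301 + M\right) \left(-78 + \frac{M}{315}\right)$ ($a{\left(M \right)} = \left(-78 + \frac{M}{315}\right) \left(-301 + M\right) = \left(-301 + M\right) \left(-78 + \frac{M}{315}\right)$)
$\frac{1}{-807287 + a{\left(576 \right)}} = \frac{1}{-807287 + \left(23478 - \frac{227392}{5} + \frac{576^{2}}{315}\right)} = \frac{1}{-807287 + \left(23478 - \frac{227392}{5} + \frac{1}{315} \cdot 331776\right)} = \frac{1}{-807287 + \left(23478 - \frac{227392}{5} + \frac{36864}{35}\right)} = \frac{1}{-807287 - \frac{146630}{7}} = \frac{1}{- \frac{5797639}{7}} = - \frac{7}{5797639}$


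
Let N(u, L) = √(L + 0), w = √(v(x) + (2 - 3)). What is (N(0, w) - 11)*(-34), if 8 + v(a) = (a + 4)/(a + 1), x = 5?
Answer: 374 - 17*(-15)^(¼)*2^(¾) ≈ 334.21 - 39.786*I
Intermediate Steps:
v(a) = -8 + (4 + a)/(1 + a) (v(a) = -8 + (a + 4)/(a + 1) = -8 + (4 + a)/(1 + a))
w = I*√30/2 (w = √((-4 - 7*5)/(1 + 5) + (2 - 3)) = √((-4 - 35)/6 - 1) = √((⅙)*(-39) - 1) = √(-13/2 - 1) = √(-15/2) = I*√30/2 ≈ 2.7386*I)
N(u, L) = √L
(N(0, w) - 11)*(-34) = (√(I*√30/2) - 11)*(-34) = (2^(¾)*15^(¼)*√I/2 - 11)*(-34) = (-11 + 2^(¾)*15^(¼)*√I/2)*(-34) = 374 - 17*2^(¾)*15^(¼)*√I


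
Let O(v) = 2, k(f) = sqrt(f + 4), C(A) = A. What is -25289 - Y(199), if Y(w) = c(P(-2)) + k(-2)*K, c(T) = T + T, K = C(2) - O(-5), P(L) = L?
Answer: -25285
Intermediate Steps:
k(f) = sqrt(4 + f)
K = 0 (K = 2 - 1*2 = 2 - 2 = 0)
c(T) = 2*T
Y(w) = -4 (Y(w) = 2*(-2) + sqrt(4 - 2)*0 = -4 + sqrt(2)*0 = -4 + 0 = -4)
-25289 - Y(199) = -25289 - 1*(-4) = -25289 + 4 = -25285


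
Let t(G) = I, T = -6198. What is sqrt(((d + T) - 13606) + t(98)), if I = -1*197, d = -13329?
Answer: I*sqrt(33330) ≈ 182.56*I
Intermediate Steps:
I = -197
t(G) = -197
sqrt(((d + T) - 13606) + t(98)) = sqrt(((-13329 - 6198) - 13606) - 197) = sqrt((-19527 - 13606) - 197) = sqrt(-33133 - 197) = sqrt(-33330) = I*sqrt(33330)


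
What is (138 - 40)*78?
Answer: 7644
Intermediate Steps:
(138 - 40)*78 = 98*78 = 7644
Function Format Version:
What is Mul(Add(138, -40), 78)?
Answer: 7644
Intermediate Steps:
Mul(Add(138, -40), 78) = Mul(98, 78) = 7644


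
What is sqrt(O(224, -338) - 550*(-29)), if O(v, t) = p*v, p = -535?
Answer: I*sqrt(103890) ≈ 322.32*I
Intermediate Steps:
O(v, t) = -535*v
sqrt(O(224, -338) - 550*(-29)) = sqrt(-535*224 - 550*(-29)) = sqrt(-119840 + 15950) = sqrt(-103890) = I*sqrt(103890)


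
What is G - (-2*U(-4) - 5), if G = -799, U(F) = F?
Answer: -802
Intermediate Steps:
G - (-2*U(-4) - 5) = -799 - (-2*(-4) - 5) = -799 - (8 - 5) = -799 - 1*3 = -799 - 3 = -802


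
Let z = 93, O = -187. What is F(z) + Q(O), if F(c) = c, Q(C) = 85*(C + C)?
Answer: -31697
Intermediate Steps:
Q(C) = 170*C (Q(C) = 85*(2*C) = 170*C)
F(z) + Q(O) = 93 + 170*(-187) = 93 - 31790 = -31697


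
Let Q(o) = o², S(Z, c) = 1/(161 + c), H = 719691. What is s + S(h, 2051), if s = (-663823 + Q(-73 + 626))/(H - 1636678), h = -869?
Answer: 792843955/2028375244 ≈ 0.39088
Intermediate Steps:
s = 358014/916987 (s = (-663823 + (-73 + 626)²)/(719691 - 1636678) = (-663823 + 553²)/(-916987) = (-663823 + 305809)*(-1/916987) = -358014*(-1/916987) = 358014/916987 ≈ 0.39042)
s + S(h, 2051) = 358014/916987 + 1/(161 + 2051) = 358014/916987 + 1/2212 = 792843955/2028375244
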